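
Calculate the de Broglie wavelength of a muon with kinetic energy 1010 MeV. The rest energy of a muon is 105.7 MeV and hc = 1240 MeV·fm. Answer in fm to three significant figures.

Total energy E = KE + m₀c² = 1010 + 105.7 = 1115.7 MeV.
(pc)² = E² − (m₀c²)² = (1115.7)² − (105.7)² = 1.234 × 10⁶ MeV², so pc = 1111 MeV.
λ = hc/(pc) = 1240 MeV·fm / 1111 MeV = 1.12 fm.

λ = 1.12 fm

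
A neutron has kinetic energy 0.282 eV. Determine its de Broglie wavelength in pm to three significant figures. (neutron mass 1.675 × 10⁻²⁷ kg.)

λ = 53.9 pm

KE = 0.282 eV = 4.518 × 10⁻²⁰ J.
p = √(2mKE) = √(2 × 1.675 × 10⁻²⁷ × 4.518 × 10⁻²⁰) = 1.230 × 10⁻²³ kg·m/s.
λ = h/p = 6.626 × 10⁻³⁴ / 1.230 × 10⁻²³ = 5.39 × 10⁻¹¹ m = 53.9 pm.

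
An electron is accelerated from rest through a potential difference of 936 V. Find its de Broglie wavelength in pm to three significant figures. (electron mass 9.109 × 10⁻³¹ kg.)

KE = eV = 1.602 × 10⁻¹⁹ × 936.0 = 1.499 × 10⁻¹⁶ J.
p = √(2mKE) = √(2 × 9.109 × 10⁻³¹ × 1.499 × 10⁻¹⁶) = 1.653 × 10⁻²³ kg·m/s.
λ = h/p = 6.626 × 10⁻³⁴ / 1.653 × 10⁻²³ = 4.01 × 10⁻¹¹ m = 40.1 pm.

λ = 40.1 pm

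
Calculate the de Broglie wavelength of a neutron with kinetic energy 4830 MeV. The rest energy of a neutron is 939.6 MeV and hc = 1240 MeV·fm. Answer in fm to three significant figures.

Total energy E = KE + m₀c² = 4830 + 939.6 = 5769.6 MeV.
(pc)² = E² − (m₀c²)² = (5769.6)² − (939.6)² = 3.241 × 10⁷ MeV², so pc = 5693 MeV.
λ = hc/(pc) = 1240 MeV·fm / 5693 MeV = 0.218 fm.

λ = 0.218 fm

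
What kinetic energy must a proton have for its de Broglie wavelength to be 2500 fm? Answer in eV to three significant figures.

p = h/λ = 6.626 × 10⁻³⁴ / 2.500 × 10⁻¹² = 2.650 × 10⁻²² kg·m/s.
KE = p²/(2m) = (2.650 × 10⁻²²)² / (2 × 1.673 × 10⁻²⁷) = 2.099 × 10⁻¹⁷ J = 131 eV.

KE = 131 eV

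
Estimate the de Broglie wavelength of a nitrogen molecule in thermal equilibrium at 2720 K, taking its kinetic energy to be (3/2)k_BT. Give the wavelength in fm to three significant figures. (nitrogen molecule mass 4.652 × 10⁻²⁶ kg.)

KE = (3/2)k_BT = 1.5 × 1.381 × 10⁻²³ × 2720 = 5.634 × 10⁻²⁰ J.
p = √(2mKE) = √(2 × 4.652 × 10⁻²⁶ × 5.634 × 10⁻²⁰) = 7.240 × 10⁻²³ kg·m/s.
λ = h/p = 9.15 × 10⁻¹² m = 9150 fm.

λ = 9150 fm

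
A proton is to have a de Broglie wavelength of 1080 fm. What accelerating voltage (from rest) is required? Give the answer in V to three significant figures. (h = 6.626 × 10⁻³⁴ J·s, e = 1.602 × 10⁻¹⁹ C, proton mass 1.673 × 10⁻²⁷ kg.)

V = 702 V

p = h/λ = 6.626 × 10⁻³⁴ / 1.080 × 10⁻¹² = 6.135 × 10⁻²² kg·m/s.
KE = p²/(2m) = 1.125 × 10⁻¹⁶ J.
V = KE/e = 1.125 × 10⁻¹⁶ / (1.602 × 10⁻¹⁹) = 702 V.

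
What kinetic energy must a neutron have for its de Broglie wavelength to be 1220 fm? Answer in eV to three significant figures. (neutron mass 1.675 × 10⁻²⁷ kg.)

KE = 550 eV

p = h/λ = 6.626 × 10⁻³⁴ / 1.220 × 10⁻¹² = 5.431 × 10⁻²² kg·m/s.
KE = p²/(2m) = (5.431 × 10⁻²²)² / (2 × 1.675 × 10⁻²⁷) = 8.805 × 10⁻¹⁷ J = 550 eV.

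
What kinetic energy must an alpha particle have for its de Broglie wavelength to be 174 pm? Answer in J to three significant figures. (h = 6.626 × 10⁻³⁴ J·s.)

p = h/λ = 6.626 × 10⁻³⁴ / 1.740 × 10⁻¹⁰ = 3.808 × 10⁻²⁴ kg·m/s.
KE = p²/(2m) = (3.808 × 10⁻²⁴)² / (2 × 6.645 × 10⁻²⁷) = 1.091 × 10⁻²¹ J = 1.09 × 10⁻²¹ J.

KE = 1.09 × 10⁻²¹ J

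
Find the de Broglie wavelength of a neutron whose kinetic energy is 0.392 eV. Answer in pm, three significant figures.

λ = 45.7 pm

KE = 0.392 eV = 6.280 × 10⁻²⁰ J.
p = √(2mKE) = √(2 × 1.675 × 10⁻²⁷ × 6.280 × 10⁻²⁰) = 1.450 × 10⁻²³ kg·m/s.
λ = h/p = 6.626 × 10⁻³⁴ / 1.450 × 10⁻²³ = 4.57 × 10⁻¹¹ m = 45.7 pm.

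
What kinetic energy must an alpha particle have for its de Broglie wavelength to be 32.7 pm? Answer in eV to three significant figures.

KE = 0.193 eV

p = h/λ = 6.626 × 10⁻³⁴ / 3.270 × 10⁻¹¹ = 2.026 × 10⁻²³ kg·m/s.
KE = p²/(2m) = (2.026 × 10⁻²³)² / (2 × 6.645 × 10⁻²⁷) = 3.089 × 10⁻²⁰ J = 0.193 eV.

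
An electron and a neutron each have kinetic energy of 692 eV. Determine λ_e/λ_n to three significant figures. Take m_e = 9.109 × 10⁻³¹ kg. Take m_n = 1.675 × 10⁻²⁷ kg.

λ_e/λ_n = 42.9

At fixed KE, p = √(2mKE) so λ = h/p ∝ 1/√m.
λ_e/λ_n = √(m_n/m_e) = √(1.675 × 10⁻²⁷/9.109 × 10⁻³¹) = √(1839) = 42.9.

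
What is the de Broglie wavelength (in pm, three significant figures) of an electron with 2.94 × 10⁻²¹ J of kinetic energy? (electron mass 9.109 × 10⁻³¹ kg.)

p = √(2mKE) = √(2 × 9.109 × 10⁻³¹ × 2.940 × 10⁻²¹) = 7.319 × 10⁻²⁶ kg·m/s.
λ = h/p = 6.626 × 10⁻³⁴ / 7.319 × 10⁻²⁶ = 9.05 × 10⁻⁹ m = 9050 pm.

λ = 9050 pm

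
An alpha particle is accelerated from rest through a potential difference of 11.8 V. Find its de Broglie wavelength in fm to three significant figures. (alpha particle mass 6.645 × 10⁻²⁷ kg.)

λ = 2960 fm

KE = 2eV = 2 × 1.602 × 10⁻¹⁹ × 11.80 = 3.781 × 10⁻¹⁸ J.
p = √(2mKE) = √(2 × 6.645 × 10⁻²⁷ × 3.781 × 10⁻¹⁸) = 2.242 × 10⁻²² kg·m/s.
λ = h/p = 6.626 × 10⁻³⁴ / 2.242 × 10⁻²² = 2.96 × 10⁻¹² m = 2960 fm.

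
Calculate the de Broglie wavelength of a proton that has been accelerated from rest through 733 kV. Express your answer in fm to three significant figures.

KE = eV = 1.602 × 10⁻¹⁹ × 7.330 × 10⁵ = 1.174 × 10⁻¹³ J.
p = √(2mKE) = √(2 × 1.673 × 10⁻²⁷ × 1.174 × 10⁻¹³) = 1.982 × 10⁻²⁰ kg·m/s.
λ = h/p = 6.626 × 10⁻³⁴ / 1.982 × 10⁻²⁰ = 3.34 × 10⁻¹⁴ m = 33.4 fm.

λ = 33.4 fm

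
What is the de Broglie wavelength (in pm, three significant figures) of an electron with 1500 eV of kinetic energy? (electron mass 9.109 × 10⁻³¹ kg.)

λ = 31.7 pm

KE = 1500 eV = 2.403 × 10⁻¹⁶ J.
p = √(2mKE) = √(2 × 9.109 × 10⁻³¹ × 2.403 × 10⁻¹⁶) = 2.092 × 10⁻²³ kg·m/s.
λ = h/p = 6.626 × 10⁻³⁴ / 2.092 × 10⁻²³ = 3.17 × 10⁻¹¹ m = 31.7 pm.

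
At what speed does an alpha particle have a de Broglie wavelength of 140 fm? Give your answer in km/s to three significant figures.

v = 712 km/s

p = h/λ = 6.626 × 10⁻³⁴ / 1.400 × 10⁻¹³ = 4.733 × 10⁻²¹ kg·m/s.
v = p/m = 4.733 × 10⁻²¹ / 6.645 × 10⁻²⁷ = 7.12 × 10⁵ m/s = 712 km/s.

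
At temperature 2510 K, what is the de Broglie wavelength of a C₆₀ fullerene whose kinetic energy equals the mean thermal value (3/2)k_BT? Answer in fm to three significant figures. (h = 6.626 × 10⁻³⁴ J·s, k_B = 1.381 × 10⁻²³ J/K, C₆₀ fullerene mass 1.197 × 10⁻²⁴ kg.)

KE = (3/2)k_BT = 1.5 × 1.381 × 10⁻²³ × 2510 = 5.199 × 10⁻²⁰ J.
p = √(2mKE) = √(2 × 1.197 × 10⁻²⁴ × 5.199 × 10⁻²⁰) = 3.528 × 10⁻²² kg·m/s.
λ = h/p = 1.88 × 10⁻¹² m = 1880 fm.

λ = 1880 fm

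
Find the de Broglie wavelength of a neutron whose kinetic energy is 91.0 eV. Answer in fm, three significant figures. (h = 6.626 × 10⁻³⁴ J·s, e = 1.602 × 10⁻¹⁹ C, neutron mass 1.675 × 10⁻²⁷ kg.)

KE = 91.0 eV = 1.458 × 10⁻¹⁷ J.
p = √(2mKE) = √(2 × 1.675 × 10⁻²⁷ × 1.458 × 10⁻¹⁷) = 2.210 × 10⁻²² kg·m/s.
λ = h/p = 6.626 × 10⁻³⁴ / 2.210 × 10⁻²² = 3.00 × 10⁻¹² m = 3000 fm.

λ = 3000 fm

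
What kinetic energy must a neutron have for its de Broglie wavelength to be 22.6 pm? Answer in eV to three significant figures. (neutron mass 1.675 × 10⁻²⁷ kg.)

p = h/λ = 6.626 × 10⁻³⁴ / 2.260 × 10⁻¹¹ = 2.932 × 10⁻²³ kg·m/s.
KE = p²/(2m) = (2.932 × 10⁻²³)² / (2 × 1.675 × 10⁻²⁷) = 2.566 × 10⁻¹⁹ J = 1.60 eV.

KE = 1.60 eV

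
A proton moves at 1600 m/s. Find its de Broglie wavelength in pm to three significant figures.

λ = 248 pm

p = mv = 1.673 × 10⁻²⁷ × 1600 = 2.677 × 10⁻²⁴ kg·m/s.
λ = h/p = 6.626 × 10⁻³⁴ / 2.677 × 10⁻²⁴ = 2.48 × 10⁻¹⁰ m = 248 pm.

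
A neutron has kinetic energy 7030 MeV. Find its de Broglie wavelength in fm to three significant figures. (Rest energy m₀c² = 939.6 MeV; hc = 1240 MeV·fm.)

Total energy E = KE + m₀c² = 7030 + 939.6 = 7969.6 MeV.
(pc)² = E² − (m₀c²)² = (7969.6)² − (939.6)² = 6.263 × 10⁷ MeV², so pc = 7914 MeV.
λ = hc/(pc) = 1240 MeV·fm / 7914 MeV = 0.157 fm.

λ = 0.157 fm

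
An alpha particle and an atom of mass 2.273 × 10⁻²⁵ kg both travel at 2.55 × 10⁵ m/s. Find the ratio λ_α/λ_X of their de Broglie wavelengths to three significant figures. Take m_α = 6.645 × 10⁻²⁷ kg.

λ_α/λ_X = 34.2

At fixed v, p = mv so λ = h/(mv) ∝ 1/m.
λ_α/λ_X = m_X/m_α = 2.273 × 10⁻²⁵/6.645 × 10⁻²⁷ = 34.2.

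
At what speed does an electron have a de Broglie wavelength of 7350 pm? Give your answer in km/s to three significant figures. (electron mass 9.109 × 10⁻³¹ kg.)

v = 99.0 km/s

p = h/λ = 6.626 × 10⁻³⁴ / 7.350 × 10⁻⁹ = 9.015 × 10⁻²⁶ kg·m/s.
v = p/m = 9.015 × 10⁻²⁶ / 9.109 × 10⁻³¹ = 9.90 × 10⁴ m/s = 99.0 km/s.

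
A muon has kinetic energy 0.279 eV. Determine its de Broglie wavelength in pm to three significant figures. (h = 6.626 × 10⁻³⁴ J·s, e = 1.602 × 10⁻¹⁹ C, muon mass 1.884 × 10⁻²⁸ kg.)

KE = 0.279 eV = 4.470 × 10⁻²⁰ J.
p = √(2mKE) = √(2 × 1.884 × 10⁻²⁸ × 4.470 × 10⁻²⁰) = 4.104 × 10⁻²⁴ kg·m/s.
λ = h/p = 6.626 × 10⁻³⁴ / 4.104 × 10⁻²⁴ = 1.61 × 10⁻¹⁰ m = 161 pm.

λ = 161 pm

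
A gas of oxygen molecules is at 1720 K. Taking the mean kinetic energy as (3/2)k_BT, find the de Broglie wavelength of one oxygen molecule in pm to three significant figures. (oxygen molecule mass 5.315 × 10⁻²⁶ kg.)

λ = 10.8 pm

KE = (3/2)k_BT = 1.5 × 1.381 × 10⁻²³ × 1720 = 3.563 × 10⁻²⁰ J.
p = √(2mKE) = √(2 × 5.315 × 10⁻²⁶ × 3.563 × 10⁻²⁰) = 6.154 × 10⁻²³ kg·m/s.
λ = h/p = 1.08 × 10⁻¹¹ m = 10.8 pm.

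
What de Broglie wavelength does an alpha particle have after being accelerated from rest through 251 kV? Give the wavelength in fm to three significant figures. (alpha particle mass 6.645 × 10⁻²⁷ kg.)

λ = 20.3 fm

KE = 2eV = 2 × 1.602 × 10⁻¹⁹ × 2.510 × 10⁵ = 8.042 × 10⁻¹⁴ J.
p = √(2mKE) = √(2 × 6.645 × 10⁻²⁷ × 8.042 × 10⁻¹⁴) = 3.269 × 10⁻²⁰ kg·m/s.
λ = h/p = 6.626 × 10⁻³⁴ / 3.269 × 10⁻²⁰ = 2.03 × 10⁻¹⁴ m = 20.3 fm.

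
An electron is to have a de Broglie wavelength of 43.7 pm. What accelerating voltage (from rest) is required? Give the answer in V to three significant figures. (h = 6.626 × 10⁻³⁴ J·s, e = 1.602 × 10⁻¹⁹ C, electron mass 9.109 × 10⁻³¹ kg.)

p = h/λ = 6.626 × 10⁻³⁴ / 4.370 × 10⁻¹¹ = 1.516 × 10⁻²³ kg·m/s.
KE = p²/(2m) = 1.262 × 10⁻¹⁶ J.
V = KE/e = 1.262 × 10⁻¹⁶ / (1.602 × 10⁻¹⁹) = 788 V.

V = 788 V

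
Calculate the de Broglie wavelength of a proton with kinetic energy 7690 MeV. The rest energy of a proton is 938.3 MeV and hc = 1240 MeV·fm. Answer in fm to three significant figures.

Total energy E = KE + m₀c² = 7690 + 938.3 = 8628.3 MeV.
(pc)² = E² − (m₀c²)² = (8628.3)² − (938.3)² = 7.357 × 10⁷ MeV², so pc = 8577 MeV.
λ = hc/(pc) = 1240 MeV·fm / 8577 MeV = 0.145 fm.

λ = 0.145 fm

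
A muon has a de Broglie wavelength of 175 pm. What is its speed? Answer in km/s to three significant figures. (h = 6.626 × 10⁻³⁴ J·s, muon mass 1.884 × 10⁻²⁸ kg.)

p = h/λ = 6.626 × 10⁻³⁴ / 1.750 × 10⁻¹⁰ = 3.786 × 10⁻²⁴ kg·m/s.
v = p/m = 3.786 × 10⁻²⁴ / 1.884 × 10⁻²⁸ = 2.01 × 10⁴ m/s = 20.1 km/s.

v = 20.1 km/s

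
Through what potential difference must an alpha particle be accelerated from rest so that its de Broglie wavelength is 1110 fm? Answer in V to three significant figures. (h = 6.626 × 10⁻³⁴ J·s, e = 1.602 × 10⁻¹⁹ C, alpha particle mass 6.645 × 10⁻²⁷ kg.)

V = 83.7 V

p = h/λ = 6.626 × 10⁻³⁴ / 1.110 × 10⁻¹² = 5.969 × 10⁻²² kg·m/s.
KE = p²/(2m) = 2.681 × 10⁻¹⁷ J.
V = KE/2e = 2.681 × 10⁻¹⁷ / (2 × 1.602 × 10⁻¹⁹) = 83.7 V.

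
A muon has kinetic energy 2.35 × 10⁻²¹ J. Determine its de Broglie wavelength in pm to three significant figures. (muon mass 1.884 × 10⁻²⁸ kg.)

p = √(2mKE) = √(2 × 1.884 × 10⁻²⁸ × 2.350 × 10⁻²¹) = 9.410 × 10⁻²⁵ kg·m/s.
λ = h/p = 6.626 × 10⁻³⁴ / 9.410 × 10⁻²⁵ = 7.04 × 10⁻¹⁰ m = 704 pm.

λ = 704 pm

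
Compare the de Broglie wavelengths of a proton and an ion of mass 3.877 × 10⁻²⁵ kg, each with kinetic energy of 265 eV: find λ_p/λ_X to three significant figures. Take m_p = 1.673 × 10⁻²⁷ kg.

At fixed KE, p = √(2mKE) so λ = h/p ∝ 1/√m.
λ_p/λ_X = √(m_X/m_p) = √(3.877 × 10⁻²⁵/1.673 × 10⁻²⁷) = √(231.7) = 15.2.

λ_p/λ_X = 15.2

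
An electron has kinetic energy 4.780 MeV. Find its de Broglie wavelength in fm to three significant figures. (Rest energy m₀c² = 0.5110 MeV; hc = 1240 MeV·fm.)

Total energy E = KE + m₀c² = 4.780 + 0.5110 = 5.2910 MeV.
(pc)² = E² − (m₀c²)² = (5.2910)² − (0.5110)² = 27.73 MeV², so pc = 5.266 MeV.
λ = hc/(pc) = 1240 MeV·fm / 5.266 MeV = 235 fm.

λ = 235 fm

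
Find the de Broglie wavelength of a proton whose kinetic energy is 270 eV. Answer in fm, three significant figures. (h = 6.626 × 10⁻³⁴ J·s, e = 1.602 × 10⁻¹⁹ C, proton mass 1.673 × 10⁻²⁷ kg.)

λ = 1740 fm

KE = 270 eV = 4.325 × 10⁻¹⁷ J.
p = √(2mKE) = √(2 × 1.673 × 10⁻²⁷ × 4.325 × 10⁻¹⁷) = 3.804 × 10⁻²² kg·m/s.
λ = h/p = 6.626 × 10⁻³⁴ / 3.804 × 10⁻²² = 1.74 × 10⁻¹² m = 1740 fm.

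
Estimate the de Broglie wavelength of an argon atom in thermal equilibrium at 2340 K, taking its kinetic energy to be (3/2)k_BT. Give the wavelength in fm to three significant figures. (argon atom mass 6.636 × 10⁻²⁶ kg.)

λ = 8260 fm

KE = (3/2)k_BT = 1.5 × 1.381 × 10⁻²³ × 2340 = 4.847 × 10⁻²⁰ J.
p = √(2mKE) = √(2 × 6.636 × 10⁻²⁶ × 4.847 × 10⁻²⁰) = 8.021 × 10⁻²³ kg·m/s.
λ = h/p = 8.26 × 10⁻¹² m = 8260 fm.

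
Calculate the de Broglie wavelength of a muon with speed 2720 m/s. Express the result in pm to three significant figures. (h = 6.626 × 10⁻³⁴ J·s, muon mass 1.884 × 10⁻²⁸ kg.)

p = mv = 1.884 × 10⁻²⁸ × 2720 = 5.124 × 10⁻²⁵ kg·m/s.
λ = h/p = 6.626 × 10⁻³⁴ / 5.124 × 10⁻²⁵ = 1.29 × 10⁻⁹ m = 1290 pm.

λ = 1290 pm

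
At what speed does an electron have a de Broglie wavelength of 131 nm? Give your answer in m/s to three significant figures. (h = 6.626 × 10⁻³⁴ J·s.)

v = 5550 m/s

p = h/λ = 6.626 × 10⁻³⁴ / 1.310 × 10⁻⁷ = 5.058 × 10⁻²⁷ kg·m/s.
v = p/m = 5.058 × 10⁻²⁷ / 9.109 × 10⁻³¹ = 5.55 × 10³ m/s = 5550 m/s.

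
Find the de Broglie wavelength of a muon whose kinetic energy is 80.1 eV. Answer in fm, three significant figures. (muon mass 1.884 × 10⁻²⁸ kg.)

KE = 80.1 eV = 1.283 × 10⁻¹⁷ J.
p = √(2mKE) = √(2 × 1.884 × 10⁻²⁸ × 1.283 × 10⁻¹⁷) = 6.953 × 10⁻²³ kg·m/s.
λ = h/p = 6.626 × 10⁻³⁴ / 6.953 × 10⁻²³ = 9.53 × 10⁻¹² m = 9530 fm.

λ = 9530 fm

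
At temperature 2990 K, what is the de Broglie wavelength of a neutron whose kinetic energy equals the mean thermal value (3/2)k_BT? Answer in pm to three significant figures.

KE = (3/2)k_BT = 1.5 × 1.381 × 10⁻²³ × 2990 = 6.194 × 10⁻²⁰ J.
p = √(2mKE) = √(2 × 1.675 × 10⁻²⁷ × 6.194 × 10⁻²⁰) = 1.440 × 10⁻²³ kg·m/s.
λ = h/p = 4.60 × 10⁻¹¹ m = 46.0 pm.

λ = 46.0 pm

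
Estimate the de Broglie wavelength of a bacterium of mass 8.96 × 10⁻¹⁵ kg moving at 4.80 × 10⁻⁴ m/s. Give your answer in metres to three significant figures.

λ = 1.54 × 10⁻¹⁶ m

p = mv = 8.96 × 10⁻¹⁵ × 4.80 × 10⁻⁴ = 4.301 × 10⁻¹⁸ kg·m/s.
λ = h/p = 6.626 × 10⁻³⁴ / 4.301 × 10⁻¹⁸ = 1.54 × 10⁻¹⁶ m.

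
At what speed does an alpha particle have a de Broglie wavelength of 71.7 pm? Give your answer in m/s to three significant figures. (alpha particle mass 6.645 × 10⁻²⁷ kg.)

v = 1390 m/s

p = h/λ = 6.626 × 10⁻³⁴ / 7.170 × 10⁻¹¹ = 9.241 × 10⁻²⁴ kg·m/s.
v = p/m = 9.241 × 10⁻²⁴ / 6.645 × 10⁻²⁷ = 1.39 × 10³ m/s = 1390 m/s.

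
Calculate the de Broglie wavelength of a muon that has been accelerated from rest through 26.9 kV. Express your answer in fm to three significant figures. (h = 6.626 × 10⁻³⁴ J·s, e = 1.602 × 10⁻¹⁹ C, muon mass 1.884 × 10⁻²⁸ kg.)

KE = eV = 1.602 × 10⁻¹⁹ × 2.690 × 10⁴ = 4.309 × 10⁻¹⁵ J.
p = √(2mKE) = √(2 × 1.884 × 10⁻²⁸ × 4.309 × 10⁻¹⁵) = 1.274 × 10⁻²¹ kg·m/s.
λ = h/p = 6.626 × 10⁻³⁴ / 1.274 × 10⁻²¹ = 5.20 × 10⁻¹³ m = 520 fm.

λ = 520 fm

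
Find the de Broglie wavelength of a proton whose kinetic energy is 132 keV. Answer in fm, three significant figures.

KE = 132 keV = 2.115 × 10⁻¹⁴ J.
p = √(2mKE) = √(2 × 1.673 × 10⁻²⁷ × 2.115 × 10⁻¹⁴) = 8.412 × 10⁻²¹ kg·m/s.
λ = h/p = 6.626 × 10⁻³⁴ / 8.412 × 10⁻²¹ = 7.88 × 10⁻¹⁴ m = 78.8 fm.

λ = 78.8 fm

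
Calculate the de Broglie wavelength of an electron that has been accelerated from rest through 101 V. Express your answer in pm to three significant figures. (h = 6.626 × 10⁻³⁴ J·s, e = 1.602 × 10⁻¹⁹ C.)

λ = 122 pm

KE = eV = 1.602 × 10⁻¹⁹ × 101.0 = 1.618 × 10⁻¹⁷ J.
p = √(2mKE) = √(2 × 9.109 × 10⁻³¹ × 1.618 × 10⁻¹⁷) = 5.429 × 10⁻²⁴ kg·m/s.
λ = h/p = 6.626 × 10⁻³⁴ / 5.429 × 10⁻²⁴ = 1.22 × 10⁻¹⁰ m = 122 pm.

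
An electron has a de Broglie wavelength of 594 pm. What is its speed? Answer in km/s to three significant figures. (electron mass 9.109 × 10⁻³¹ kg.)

p = h/λ = 6.626 × 10⁻³⁴ / 5.940 × 10⁻¹⁰ = 1.115 × 10⁻²⁴ kg·m/s.
v = p/m = 1.115 × 10⁻²⁴ / 9.109 × 10⁻³¹ = 1.22 × 10⁶ m/s = 1220 km/s.

v = 1220 km/s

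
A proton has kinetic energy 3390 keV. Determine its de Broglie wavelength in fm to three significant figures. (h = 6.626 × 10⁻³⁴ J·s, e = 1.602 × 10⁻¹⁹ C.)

KE = 3390 keV = 5.431 × 10⁻¹³ J.
p = √(2mKE) = √(2 × 1.673 × 10⁻²⁷ × 5.431 × 10⁻¹³) = 4.263 × 10⁻²⁰ kg·m/s.
λ = h/p = 6.626 × 10⁻³⁴ / 4.263 × 10⁻²⁰ = 1.55 × 10⁻¹⁴ m = 15.5 fm.

λ = 15.5 fm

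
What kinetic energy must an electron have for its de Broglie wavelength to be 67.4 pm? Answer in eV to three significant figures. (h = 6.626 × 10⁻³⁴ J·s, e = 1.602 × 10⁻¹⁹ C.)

KE = 331 eV

p = h/λ = 6.626 × 10⁻³⁴ / 6.740 × 10⁻¹¹ = 9.831 × 10⁻²⁴ kg·m/s.
KE = p²/(2m) = (9.831 × 10⁻²⁴)² / (2 × 9.109 × 10⁻³¹) = 5.305 × 10⁻¹⁷ J = 331 eV.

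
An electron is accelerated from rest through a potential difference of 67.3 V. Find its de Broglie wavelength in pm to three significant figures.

KE = eV = 1.602 × 10⁻¹⁹ × 67.30 = 1.078 × 10⁻¹⁷ J.
p = √(2mKE) = √(2 × 9.109 × 10⁻³¹ × 1.078 × 10⁻¹⁷) = 4.432 × 10⁻²⁴ kg·m/s.
λ = h/p = 6.626 × 10⁻³⁴ / 4.432 × 10⁻²⁴ = 1.50 × 10⁻¹⁰ m = 150 pm.

λ = 150 pm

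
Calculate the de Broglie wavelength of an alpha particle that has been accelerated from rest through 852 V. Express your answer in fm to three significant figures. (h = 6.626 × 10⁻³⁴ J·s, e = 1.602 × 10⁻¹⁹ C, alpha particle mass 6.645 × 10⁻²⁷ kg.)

λ = 348 fm

KE = 2eV = 2 × 1.602 × 10⁻¹⁹ × 852.0 = 2.730 × 10⁻¹⁶ J.
p = √(2mKE) = √(2 × 6.645 × 10⁻²⁷ × 2.730 × 10⁻¹⁶) = 1.905 × 10⁻²¹ kg·m/s.
λ = h/p = 6.626 × 10⁻³⁴ / 1.905 × 10⁻²¹ = 3.48 × 10⁻¹³ m = 348 fm.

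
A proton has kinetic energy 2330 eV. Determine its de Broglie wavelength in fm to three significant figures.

λ = 593 fm

KE = 2330 eV = 3.733 × 10⁻¹⁶ J.
p = √(2mKE) = √(2 × 1.673 × 10⁻²⁷ × 3.733 × 10⁻¹⁶) = 1.118 × 10⁻²¹ kg·m/s.
λ = h/p = 6.626 × 10⁻³⁴ / 1.118 × 10⁻²¹ = 5.93 × 10⁻¹³ m = 593 fm.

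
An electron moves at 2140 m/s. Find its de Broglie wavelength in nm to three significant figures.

p = mv = 9.109 × 10⁻³¹ × 2140 = 1.949 × 10⁻²⁷ kg·m/s.
λ = h/p = 6.626 × 10⁻³⁴ / 1.949 × 10⁻²⁷ = 3.40 × 10⁻⁷ m = 340 nm.

λ = 340 nm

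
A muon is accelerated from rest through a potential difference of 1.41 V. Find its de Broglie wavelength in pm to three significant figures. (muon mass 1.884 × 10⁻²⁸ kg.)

KE = eV = 1.602 × 10⁻¹⁹ × 1.410 = 2.259 × 10⁻¹⁹ J.
p = √(2mKE) = √(2 × 1.884 × 10⁻²⁸ × 2.259 × 10⁻¹⁹) = 9.226 × 10⁻²⁴ kg·m/s.
λ = h/p = 6.626 × 10⁻³⁴ / 9.226 × 10⁻²⁴ = 7.18 × 10⁻¹¹ m = 71.8 pm.

λ = 71.8 pm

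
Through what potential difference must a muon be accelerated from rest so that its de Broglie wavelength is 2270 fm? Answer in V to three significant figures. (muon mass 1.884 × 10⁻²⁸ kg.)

V = 1410 V

p = h/λ = 6.626 × 10⁻³⁴ / 2.270 × 10⁻¹² = 2.919 × 10⁻²² kg·m/s.
KE = p²/(2m) = 2.261 × 10⁻¹⁶ J.
V = KE/e = 2.261 × 10⁻¹⁶ / (1.602 × 10⁻¹⁹) = 1410 V.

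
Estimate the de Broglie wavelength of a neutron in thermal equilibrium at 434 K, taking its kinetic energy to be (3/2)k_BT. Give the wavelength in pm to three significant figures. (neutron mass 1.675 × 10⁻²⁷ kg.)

λ = 121 pm

KE = (3/2)k_BT = 1.5 × 1.381 × 10⁻²³ × 434 = 8.990 × 10⁻²¹ J.
p = √(2mKE) = √(2 × 1.675 × 10⁻²⁷ × 8.990 × 10⁻²¹) = 5.488 × 10⁻²⁴ kg·m/s.
λ = h/p = 1.21 × 10⁻¹⁰ m = 121 pm.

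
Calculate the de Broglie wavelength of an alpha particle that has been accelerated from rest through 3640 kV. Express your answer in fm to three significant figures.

KE = 2eV = 2 × 1.602 × 10⁻¹⁹ × 3.640 × 10⁶ = 1.166 × 10⁻¹² J.
p = √(2mKE) = √(2 × 6.645 × 10⁻²⁷ × 1.166 × 10⁻¹²) = 1.245 × 10⁻¹⁹ kg·m/s.
λ = h/p = 6.626 × 10⁻³⁴ / 1.245 × 10⁻¹⁹ = 5.32 × 10⁻¹⁵ m = 5.32 fm.

λ = 5.32 fm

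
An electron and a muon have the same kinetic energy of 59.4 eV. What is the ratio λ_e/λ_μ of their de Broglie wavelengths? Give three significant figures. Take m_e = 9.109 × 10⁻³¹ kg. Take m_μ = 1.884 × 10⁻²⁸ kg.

At fixed KE, p = √(2mKE) so λ = h/p ∝ 1/√m.
λ_e/λ_μ = √(m_μ/m_e) = √(1.884 × 10⁻²⁸/9.109 × 10⁻³¹) = √(206.8) = 14.4.

λ_e/λ_μ = 14.4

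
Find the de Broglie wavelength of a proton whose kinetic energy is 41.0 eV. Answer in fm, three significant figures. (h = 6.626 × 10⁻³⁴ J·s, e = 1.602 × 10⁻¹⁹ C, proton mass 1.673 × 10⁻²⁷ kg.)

KE = 41.0 eV = 6.568 × 10⁻¹⁸ J.
p = √(2mKE) = √(2 × 1.673 × 10⁻²⁷ × 6.568 × 10⁻¹⁸) = 1.482 × 10⁻²² kg·m/s.
λ = h/p = 6.626 × 10⁻³⁴ / 1.482 × 10⁻²² = 4.47 × 10⁻¹² m = 4470 fm.

λ = 4470 fm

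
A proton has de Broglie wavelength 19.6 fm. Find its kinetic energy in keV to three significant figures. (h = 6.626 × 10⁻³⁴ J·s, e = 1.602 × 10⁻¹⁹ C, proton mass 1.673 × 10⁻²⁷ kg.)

p = h/λ = 6.626 × 10⁻³⁴ / 1.960 × 10⁻¹⁴ = 3.381 × 10⁻²⁰ kg·m/s.
KE = p²/(2m) = (3.381 × 10⁻²⁰)² / (2 × 1.673 × 10⁻²⁷) = 3.416 × 10⁻¹³ J = 2130 keV.

KE = 2130 keV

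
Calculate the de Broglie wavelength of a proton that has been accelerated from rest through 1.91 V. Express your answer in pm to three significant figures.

λ = 20.7 pm

KE = eV = 1.602 × 10⁻¹⁹ × 1.910 = 3.060 × 10⁻¹⁹ J.
p = √(2mKE) = √(2 × 1.673 × 10⁻²⁷ × 3.060 × 10⁻¹⁹) = 3.200 × 10⁻²³ kg·m/s.
λ = h/p = 6.626 × 10⁻³⁴ / 3.200 × 10⁻²³ = 2.07 × 10⁻¹¹ m = 20.7 pm.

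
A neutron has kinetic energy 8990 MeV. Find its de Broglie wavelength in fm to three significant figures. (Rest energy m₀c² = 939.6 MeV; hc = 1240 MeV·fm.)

λ = 0.125 fm

Total energy E = KE + m₀c² = 8990 + 939.6 = 9929.6 MeV.
(pc)² = E² − (m₀c²)² = (9929.6)² − (939.6)² = 9.771 × 10⁷ MeV², so pc = 9885 MeV.
λ = hc/(pc) = 1240 MeV·fm / 9885 MeV = 0.125 fm.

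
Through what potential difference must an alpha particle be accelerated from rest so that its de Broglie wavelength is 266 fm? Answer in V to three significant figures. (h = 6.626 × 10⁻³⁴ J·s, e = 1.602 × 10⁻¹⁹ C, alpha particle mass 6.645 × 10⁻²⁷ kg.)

p = h/λ = 6.626 × 10⁻³⁴ / 2.660 × 10⁻¹³ = 2.491 × 10⁻²¹ kg·m/s.
KE = p²/(2m) = 4.669 × 10⁻¹⁶ J.
V = KE/2e = 4.669 × 10⁻¹⁶ / (2 × 1.602 × 10⁻¹⁹) = 1460 V.

V = 1460 V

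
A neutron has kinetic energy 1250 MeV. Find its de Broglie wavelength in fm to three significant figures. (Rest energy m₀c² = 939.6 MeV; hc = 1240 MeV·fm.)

λ = 0.627 fm

Total energy E = KE + m₀c² = 1250 + 939.6 = 2189.6 MeV.
(pc)² = E² − (m₀c²)² = (2189.6)² − (939.6)² = 3.911 × 10⁶ MeV², so pc = 1978 MeV.
λ = hc/(pc) = 1240 MeV·fm / 1978 MeV = 0.627 fm.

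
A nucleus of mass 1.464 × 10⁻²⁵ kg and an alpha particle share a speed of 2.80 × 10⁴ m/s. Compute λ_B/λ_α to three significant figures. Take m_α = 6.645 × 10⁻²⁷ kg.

At fixed v, p = mv so λ = h/(mv) ∝ 1/m.
λ_B/λ_α = m_α/m_B = 6.645 × 10⁻²⁷/1.464 × 10⁻²⁵ = 0.0454.

λ_B/λ_α = 0.0454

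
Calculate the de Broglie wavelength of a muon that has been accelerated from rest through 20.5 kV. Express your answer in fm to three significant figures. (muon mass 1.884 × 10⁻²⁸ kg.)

KE = eV = 1.602 × 10⁻¹⁹ × 2.050 × 10⁴ = 3.284 × 10⁻¹⁵ J.
p = √(2mKE) = √(2 × 1.884 × 10⁻²⁸ × 3.284 × 10⁻¹⁵) = 1.112 × 10⁻²¹ kg·m/s.
λ = h/p = 6.626 × 10⁻³⁴ / 1.112 × 10⁻²¹ = 5.96 × 10⁻¹³ m = 596 fm.

λ = 596 fm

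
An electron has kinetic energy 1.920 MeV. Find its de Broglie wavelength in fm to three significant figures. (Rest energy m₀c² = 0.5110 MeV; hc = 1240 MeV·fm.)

λ = 522 fm

Total energy E = KE + m₀c² = 1.920 + 0.5110 = 2.4310 MeV.
(pc)² = E² − (m₀c²)² = (2.4310)² − (0.5110)² = 5.649 MeV², so pc = 2.377 MeV.
λ = hc/(pc) = 1240 MeV·fm / 2.377 MeV = 522 fm.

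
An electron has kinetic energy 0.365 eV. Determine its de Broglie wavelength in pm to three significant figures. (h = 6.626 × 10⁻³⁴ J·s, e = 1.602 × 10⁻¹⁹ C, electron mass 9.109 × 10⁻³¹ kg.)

KE = 0.365 eV = 5.847 × 10⁻²⁰ J.
p = √(2mKE) = √(2 × 9.109 × 10⁻³¹ × 5.847 × 10⁻²⁰) = 3.264 × 10⁻²⁵ kg·m/s.
λ = h/p = 6.626 × 10⁻³⁴ / 3.264 × 10⁻²⁵ = 2.03 × 10⁻⁹ m = 2030 pm.

λ = 2030 pm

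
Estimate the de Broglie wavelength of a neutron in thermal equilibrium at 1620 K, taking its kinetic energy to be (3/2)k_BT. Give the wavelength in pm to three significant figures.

λ = 62.5 pm

KE = (3/2)k_BT = 1.5 × 1.381 × 10⁻²³ × 1620 = 3.356 × 10⁻²⁰ J.
p = √(2mKE) = √(2 × 1.675 × 10⁻²⁷ × 3.356 × 10⁻²⁰) = 1.060 × 10⁻²³ kg·m/s.
λ = h/p = 6.25 × 10⁻¹¹ m = 62.5 pm.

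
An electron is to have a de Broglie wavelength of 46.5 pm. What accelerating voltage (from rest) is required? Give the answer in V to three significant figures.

V = 696 V

p = h/λ = 6.626 × 10⁻³⁴ / 4.650 × 10⁻¹¹ = 1.425 × 10⁻²³ kg·m/s.
KE = p²/(2m) = 1.115 × 10⁻¹⁶ J.
V = KE/e = 1.115 × 10⁻¹⁶ / (1.602 × 10⁻¹⁹) = 696 V.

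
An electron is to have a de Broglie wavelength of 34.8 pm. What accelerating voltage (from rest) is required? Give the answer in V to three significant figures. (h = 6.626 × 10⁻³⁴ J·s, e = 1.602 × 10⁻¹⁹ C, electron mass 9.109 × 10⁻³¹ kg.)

p = h/λ = 6.626 × 10⁻³⁴ / 3.480 × 10⁻¹¹ = 1.904 × 10⁻²³ kg·m/s.
KE = p²/(2m) = 1.990 × 10⁻¹⁶ J.
V = KE/e = 1.990 × 10⁻¹⁶ / (1.602 × 10⁻¹⁹) = 1240 V.

V = 1240 V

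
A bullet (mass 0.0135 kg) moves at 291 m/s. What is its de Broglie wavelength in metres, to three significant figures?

λ = 1.69 × 10⁻³⁴ m

p = mv = 0.0135 × 291 = 3.929 kg·m/s.
λ = h/p = 6.626 × 10⁻³⁴ / 3.929 = 1.69 × 10⁻³⁴ m.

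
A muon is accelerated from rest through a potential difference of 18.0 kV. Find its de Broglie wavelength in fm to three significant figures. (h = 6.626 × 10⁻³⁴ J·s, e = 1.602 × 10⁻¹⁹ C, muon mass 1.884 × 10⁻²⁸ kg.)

KE = eV = 1.602 × 10⁻¹⁹ × 1.800 × 10⁴ = 2.884 × 10⁻¹⁵ J.
p = √(2mKE) = √(2 × 1.884 × 10⁻²⁸ × 2.884 × 10⁻¹⁵) = 1.042 × 10⁻²¹ kg·m/s.
λ = h/p = 6.626 × 10⁻³⁴ / 1.042 × 10⁻²¹ = 6.36 × 10⁻¹³ m = 636 fm.

λ = 636 fm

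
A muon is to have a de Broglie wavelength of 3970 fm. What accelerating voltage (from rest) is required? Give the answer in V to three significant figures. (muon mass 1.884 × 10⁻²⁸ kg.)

p = h/λ = 6.626 × 10⁻³⁴ / 3.970 × 10⁻¹² = 1.669 × 10⁻²² kg·m/s.
KE = p²/(2m) = 7.393 × 10⁻¹⁷ J.
V = KE/e = 7.393 × 10⁻¹⁷ / (1.602 × 10⁻¹⁹) = 461 V.

V = 461 V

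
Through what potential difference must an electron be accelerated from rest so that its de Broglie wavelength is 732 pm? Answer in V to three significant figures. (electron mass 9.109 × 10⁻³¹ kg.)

p = h/λ = 6.626 × 10⁻³⁴ / 7.320 × 10⁻¹⁰ = 9.052 × 10⁻²⁵ kg·m/s.
KE = p²/(2m) = 4.498 × 10⁻¹⁹ J.
V = KE/e = 4.498 × 10⁻¹⁹ / (1.602 × 10⁻¹⁹) = 2.81 V.

V = 2.81 V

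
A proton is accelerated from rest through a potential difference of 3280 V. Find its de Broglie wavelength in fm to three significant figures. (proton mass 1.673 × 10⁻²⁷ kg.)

KE = eV = 1.602 × 10⁻¹⁹ × 3280 = 5.255 × 10⁻¹⁶ J.
p = √(2mKE) = √(2 × 1.673 × 10⁻²⁷ × 5.255 × 10⁻¹⁶) = 1.326 × 10⁻²¹ kg·m/s.
λ = h/p = 6.626 × 10⁻³⁴ / 1.326 × 10⁻²¹ = 5.00 × 10⁻¹³ m = 500 fm.

λ = 500 fm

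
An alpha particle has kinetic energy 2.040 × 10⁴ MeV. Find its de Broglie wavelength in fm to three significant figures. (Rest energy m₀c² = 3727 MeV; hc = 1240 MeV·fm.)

λ = 0.0520 fm

Total energy E = KE + m₀c² = 2.040 × 10⁴ + 3727 = 24127 MeV.
(pc)² = E² − (m₀c²)² = (24127)² − (3727)² = 5.682 × 10⁸ MeV², so pc = 2.384 × 10⁴ MeV.
λ = hc/(pc) = 1240 MeV·fm / 2.384 × 10⁴ MeV = 0.0520 fm.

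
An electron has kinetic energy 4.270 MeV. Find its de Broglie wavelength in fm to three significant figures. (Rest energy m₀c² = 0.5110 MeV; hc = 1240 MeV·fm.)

λ = 261 fm

Total energy E = KE + m₀c² = 4.270 + 0.5110 = 4.7810 MeV.
(pc)² = E² − (m₀c²)² = (4.7810)² − (0.5110)² = 22.60 MeV², so pc = 4.754 MeV.
λ = hc/(pc) = 1240 MeV·fm / 4.754 MeV = 261 fm.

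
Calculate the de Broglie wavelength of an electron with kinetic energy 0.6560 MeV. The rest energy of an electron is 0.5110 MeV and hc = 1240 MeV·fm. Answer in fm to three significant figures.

λ = 1180 fm

Total energy E = KE + m₀c² = 0.6560 + 0.5110 = 1.1670 MeV.
(pc)² = E² − (m₀c²)² = (1.1670)² − (0.5110)² = 1.101 MeV², so pc = 1.049 MeV.
λ = hc/(pc) = 1240 MeV·fm / 1.049 MeV = 1180 fm.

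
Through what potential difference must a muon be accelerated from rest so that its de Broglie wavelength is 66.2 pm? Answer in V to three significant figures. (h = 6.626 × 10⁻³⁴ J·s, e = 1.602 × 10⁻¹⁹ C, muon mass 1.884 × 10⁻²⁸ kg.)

V = 1.66 V

p = h/λ = 6.626 × 10⁻³⁴ / 6.620 × 10⁻¹¹ = 1.001 × 10⁻²³ kg·m/s.
KE = p²/(2m) = 2.659 × 10⁻¹⁹ J.
V = KE/e = 2.659 × 10⁻¹⁹ / (1.602 × 10⁻¹⁹) = 1.66 V.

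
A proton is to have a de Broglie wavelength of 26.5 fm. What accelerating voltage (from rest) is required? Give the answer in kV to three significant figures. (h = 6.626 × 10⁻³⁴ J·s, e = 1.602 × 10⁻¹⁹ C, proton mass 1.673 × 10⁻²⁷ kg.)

V = 1170 kV

p = h/λ = 6.626 × 10⁻³⁴ / 2.650 × 10⁻¹⁴ = 2.500 × 10⁻²⁰ kg·m/s.
KE = p²/(2m) = 1.868 × 10⁻¹³ J.
V = KE/e = 1.868 × 10⁻¹³ / (1.602 × 10⁻¹⁹) = 1170 kV.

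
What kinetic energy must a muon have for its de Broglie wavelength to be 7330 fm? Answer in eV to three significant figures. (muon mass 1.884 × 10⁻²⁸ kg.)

KE = 135 eV

p = h/λ = 6.626 × 10⁻³⁴ / 7.330 × 10⁻¹² = 9.040 × 10⁻²³ kg·m/s.
KE = p²/(2m) = (9.040 × 10⁻²³)² / (2 × 1.884 × 10⁻²⁸) = 2.169 × 10⁻¹⁷ J = 135 eV.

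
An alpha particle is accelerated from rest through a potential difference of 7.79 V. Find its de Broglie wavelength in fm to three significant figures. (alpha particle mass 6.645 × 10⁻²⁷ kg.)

KE = 2eV = 2 × 1.602 × 10⁻¹⁹ × 7.790 = 2.496 × 10⁻¹⁸ J.
p = √(2mKE) = √(2 × 6.645 × 10⁻²⁷ × 2.496 × 10⁻¹⁸) = 1.821 × 10⁻²² kg·m/s.
λ = h/p = 6.626 × 10⁻³⁴ / 1.821 × 10⁻²² = 3.64 × 10⁻¹² m = 3640 fm.

λ = 3640 fm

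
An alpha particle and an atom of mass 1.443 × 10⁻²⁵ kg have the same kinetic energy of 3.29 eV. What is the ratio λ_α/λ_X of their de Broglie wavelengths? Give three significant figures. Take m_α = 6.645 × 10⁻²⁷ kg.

λ_α/λ_X = 4.66

At fixed KE, p = √(2mKE) so λ = h/p ∝ 1/√m.
λ_α/λ_X = √(m_X/m_α) = √(1.443 × 10⁻²⁵/6.645 × 10⁻²⁷) = √(21.72) = 4.66.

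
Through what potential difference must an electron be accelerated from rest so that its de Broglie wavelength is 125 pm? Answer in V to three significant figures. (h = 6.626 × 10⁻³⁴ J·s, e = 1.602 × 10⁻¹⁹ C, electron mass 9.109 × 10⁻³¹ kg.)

V = 96.3 V

p = h/λ = 6.626 × 10⁻³⁴ / 1.250 × 10⁻¹⁰ = 5.301 × 10⁻²⁴ kg·m/s.
KE = p²/(2m) = 1.542 × 10⁻¹⁷ J.
V = KE/e = 1.542 × 10⁻¹⁷ / (1.602 × 10⁻¹⁹) = 96.3 V.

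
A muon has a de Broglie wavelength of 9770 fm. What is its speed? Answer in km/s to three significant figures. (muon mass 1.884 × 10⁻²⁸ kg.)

p = h/λ = 6.626 × 10⁻³⁴ / 9.770 × 10⁻¹² = 6.782 × 10⁻²³ kg·m/s.
v = p/m = 6.782 × 10⁻²³ / 1.884 × 10⁻²⁸ = 3.60 × 10⁵ m/s = 360 km/s.

v = 360 km/s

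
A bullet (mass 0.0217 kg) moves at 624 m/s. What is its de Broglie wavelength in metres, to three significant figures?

p = mv = 0.0217 × 624 = 1.354 × 10¹ kg·m/s.
λ = h/p = 6.626 × 10⁻³⁴ / 1.354 × 10¹ = 4.89 × 10⁻³⁵ m.

λ = 4.89 × 10⁻³⁵ m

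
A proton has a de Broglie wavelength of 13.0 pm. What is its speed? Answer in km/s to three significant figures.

p = h/λ = 6.626 × 10⁻³⁴ / 1.300 × 10⁻¹¹ = 5.097 × 10⁻²³ kg·m/s.
v = p/m = 5.097 × 10⁻²³ / 1.673 × 10⁻²⁷ = 3.05 × 10⁴ m/s = 30.5 km/s.

v = 30.5 km/s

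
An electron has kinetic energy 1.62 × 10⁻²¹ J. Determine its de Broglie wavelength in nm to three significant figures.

λ = 12.2 nm

p = √(2mKE) = √(2 × 9.109 × 10⁻³¹ × 1.620 × 10⁻²¹) = 5.433 × 10⁻²⁶ kg·m/s.
λ = h/p = 6.626 × 10⁻³⁴ / 5.433 × 10⁻²⁶ = 1.22 × 10⁻⁸ m = 12.2 nm.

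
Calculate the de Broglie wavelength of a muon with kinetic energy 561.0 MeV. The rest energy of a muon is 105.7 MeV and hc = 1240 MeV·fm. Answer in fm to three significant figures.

Total energy E = KE + m₀c² = 561.0 + 105.7 = 666.7 MeV.
(pc)² = E² − (m₀c²)² = (666.7)² − (105.7)² = 4.333 × 10⁵ MeV², so pc = 658.3 MeV.
λ = hc/(pc) = 1240 MeV·fm / 658.3 MeV = 1.88 fm.

λ = 1.88 fm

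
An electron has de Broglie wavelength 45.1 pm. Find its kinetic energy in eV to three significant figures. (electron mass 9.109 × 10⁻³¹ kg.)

KE = 740 eV

p = h/λ = 6.626 × 10⁻³⁴ / 4.510 × 10⁻¹¹ = 1.469 × 10⁻²³ kg·m/s.
KE = p²/(2m) = (1.469 × 10⁻²³)² / (2 × 9.109 × 10⁻³¹) = 1.185 × 10⁻¹⁶ J = 740 eV.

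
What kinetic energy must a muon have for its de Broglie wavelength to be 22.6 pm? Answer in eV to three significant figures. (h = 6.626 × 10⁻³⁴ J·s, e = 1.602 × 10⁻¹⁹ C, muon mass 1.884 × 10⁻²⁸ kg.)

p = h/λ = 6.626 × 10⁻³⁴ / 2.260 × 10⁻¹¹ = 2.932 × 10⁻²³ kg·m/s.
KE = p²/(2m) = (2.932 × 10⁻²³)² / (2 × 1.884 × 10⁻²⁸) = 2.281 × 10⁻¹⁸ J = 14.2 eV.

KE = 14.2 eV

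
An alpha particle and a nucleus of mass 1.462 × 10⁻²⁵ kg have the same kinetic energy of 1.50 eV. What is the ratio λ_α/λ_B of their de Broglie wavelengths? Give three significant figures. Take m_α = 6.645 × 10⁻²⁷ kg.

λ_α/λ_B = 4.69

At fixed KE, p = √(2mKE) so λ = h/p ∝ 1/√m.
λ_α/λ_B = √(m_B/m_α) = √(1.462 × 10⁻²⁵/6.645 × 10⁻²⁷) = √(22.00) = 4.69.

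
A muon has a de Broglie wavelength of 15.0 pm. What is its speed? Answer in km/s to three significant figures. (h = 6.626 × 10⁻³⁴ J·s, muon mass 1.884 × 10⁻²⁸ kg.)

v = 234 km/s

p = h/λ = 6.626 × 10⁻³⁴ / 1.500 × 10⁻¹¹ = 4.417 × 10⁻²³ kg·m/s.
v = p/m = 4.417 × 10⁻²³ / 1.884 × 10⁻²⁸ = 2.34 × 10⁵ m/s = 234 km/s.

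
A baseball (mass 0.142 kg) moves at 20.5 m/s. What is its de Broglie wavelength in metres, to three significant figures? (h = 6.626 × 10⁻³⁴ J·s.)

p = mv = 0.142 × 20.5 = 2.911 kg·m/s.
λ = h/p = 6.626 × 10⁻³⁴ / 2.911 = 2.28 × 10⁻³⁴ m.

λ = 2.28 × 10⁻³⁴ m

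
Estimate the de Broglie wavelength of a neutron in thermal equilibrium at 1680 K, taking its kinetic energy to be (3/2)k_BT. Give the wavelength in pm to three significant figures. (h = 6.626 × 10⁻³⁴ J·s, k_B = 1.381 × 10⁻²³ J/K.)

KE = (3/2)k_BT = 1.5 × 1.381 × 10⁻²³ × 1680 = 3.480 × 10⁻²⁰ J.
p = √(2mKE) = √(2 × 1.675 × 10⁻²⁷ × 3.480 × 10⁻²⁰) = 1.080 × 10⁻²³ kg·m/s.
λ = h/p = 6.14 × 10⁻¹¹ m = 61.4 pm.

λ = 61.4 pm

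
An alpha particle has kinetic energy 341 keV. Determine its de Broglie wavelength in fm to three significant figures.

KE = 341 keV = 5.463 × 10⁻¹⁴ J.
p = √(2mKE) = √(2 × 6.645 × 10⁻²⁷ × 5.463 × 10⁻¹⁴) = 2.694 × 10⁻²⁰ kg·m/s.
λ = h/p = 6.626 × 10⁻³⁴ / 2.694 × 10⁻²⁰ = 2.46 × 10⁻¹⁴ m = 24.6 fm.

λ = 24.6 fm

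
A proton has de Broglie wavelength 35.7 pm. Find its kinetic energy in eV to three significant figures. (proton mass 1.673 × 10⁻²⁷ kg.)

p = h/λ = 6.626 × 10⁻³⁴ / 3.570 × 10⁻¹¹ = 1.856 × 10⁻²³ kg·m/s.
KE = p²/(2m) = (1.856 × 10⁻²³)² / (2 × 1.673 × 10⁻²⁷) = 1.030 × 10⁻¹⁹ J = 0.643 eV.

KE = 0.643 eV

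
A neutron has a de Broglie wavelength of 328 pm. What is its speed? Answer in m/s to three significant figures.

v = 1210 m/s

p = h/λ = 6.626 × 10⁻³⁴ / 3.280 × 10⁻¹⁰ = 2.020 × 10⁻²⁴ kg·m/s.
v = p/m = 2.020 × 10⁻²⁴ / 1.675 × 10⁻²⁷ = 1.21 × 10³ m/s = 1210 m/s.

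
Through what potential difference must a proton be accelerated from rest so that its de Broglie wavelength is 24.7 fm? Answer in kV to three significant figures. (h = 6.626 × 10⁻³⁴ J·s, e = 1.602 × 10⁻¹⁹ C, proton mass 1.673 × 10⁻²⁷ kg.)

V = 1340 kV

p = h/λ = 6.626 × 10⁻³⁴ / 2.470 × 10⁻¹⁴ = 2.683 × 10⁻²⁰ kg·m/s.
KE = p²/(2m) = 2.151 × 10⁻¹³ J.
V = KE/e = 2.151 × 10⁻¹³ / (1.602 × 10⁻¹⁹) = 1340 kV.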